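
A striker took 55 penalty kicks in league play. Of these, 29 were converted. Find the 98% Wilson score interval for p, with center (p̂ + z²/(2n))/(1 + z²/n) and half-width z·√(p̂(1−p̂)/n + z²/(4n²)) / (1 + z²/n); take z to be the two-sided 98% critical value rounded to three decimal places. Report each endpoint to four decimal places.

(0.3754, 0.6743)

Here p̂ = 29/55 = 0.52727 and z = 2.326 (z² = 5.410276).
1 + z²/n = 1.098369.
Center = (0.52727 + 0.049184)/1.098369 = 0.52483.
Radicand: p̂(1−p̂)/n + z²/(4n²) = 0.004531931 + 0.000447130 = 0.004979061.
Half-width = 2.326·√0.004979061/1.098369 = 0.14943.
Interval: 0.52483 ± 0.14943 → (0.3754, 0.6743).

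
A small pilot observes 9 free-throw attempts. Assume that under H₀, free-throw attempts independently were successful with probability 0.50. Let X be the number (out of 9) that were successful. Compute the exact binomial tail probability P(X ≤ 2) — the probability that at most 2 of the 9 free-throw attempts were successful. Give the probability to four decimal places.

P = 0.0898

X ~ Binomial(n=9, p=0.50).
P(X ≤ 2) = C(9,0)·0.50^0·0.50^9 + C(9,1)·0.50^1·0.50^8 + C(9,2)·0.50^2·0.50^7.
= 0.001953 + 0.017578 + 0.070312 = 0.0898.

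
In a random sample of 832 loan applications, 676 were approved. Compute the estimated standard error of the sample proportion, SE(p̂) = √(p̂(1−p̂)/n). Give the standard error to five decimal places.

p̂ = 676/832 = 0.81250.
p̂(1−p̂) = 0.152344.
SE = √(0.152344/832) = 0.01353.

SE = 0.01353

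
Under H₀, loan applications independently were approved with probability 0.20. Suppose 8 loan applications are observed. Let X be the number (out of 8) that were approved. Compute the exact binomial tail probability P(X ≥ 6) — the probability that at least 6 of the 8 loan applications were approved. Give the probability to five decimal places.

X ~ Binomial(n=8, p=0.20).
P(X ≥ 6) = C(8,6)·0.20^6·0.80^2 + C(8,7)·0.20^7·0.80^1 + C(8,8)·0.20^8·0.80^0.
= 0.001147 + 0.000082 + 0.000003 = 0.00123.

P = 0.00123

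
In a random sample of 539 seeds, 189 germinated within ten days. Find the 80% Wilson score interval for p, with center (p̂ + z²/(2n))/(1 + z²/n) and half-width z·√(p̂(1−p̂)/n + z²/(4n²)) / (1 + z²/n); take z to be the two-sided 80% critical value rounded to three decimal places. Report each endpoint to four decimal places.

p̂ = 189/539 = 0.35065; z = 1.282, so z² = 1.643524.
Denominator 1 + z²/n = 1 + 1.643524/539 = 1.003049.
Center = (0.35065 + 0.001525)/1.003049 = 0.35110.
Radicand: p̂(1−p̂)/n + z²/(4n²) = 0.000422439 + 0.000001414 = 0.000423853.
Half-width = 1.282·√0.000423853/1.003049 = 0.02631.
CI: 0.35110 ± 0.02631 = (0.3248, 0.3774).

(0.3248, 0.3774)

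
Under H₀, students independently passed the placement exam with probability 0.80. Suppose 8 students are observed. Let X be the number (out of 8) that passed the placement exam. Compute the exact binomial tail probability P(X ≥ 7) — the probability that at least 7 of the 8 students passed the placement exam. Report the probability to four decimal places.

X ~ Binomial(n=8, p=0.80).
P(X ≥ 7) = C(8,7)·0.80^7·0.20^1 + C(8,8)·0.80^8·0.20^0.
= 0.335544 + 0.167772 = 0.5033.

P = 0.5033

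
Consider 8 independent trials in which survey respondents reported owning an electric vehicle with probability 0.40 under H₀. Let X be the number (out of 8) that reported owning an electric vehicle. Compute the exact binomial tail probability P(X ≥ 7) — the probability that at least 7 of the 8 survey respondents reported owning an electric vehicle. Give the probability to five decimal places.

P = 0.00852

X is binomial with n = 8 and p = 0.40.
P(X ≥ 7) = C(8,7)·0.40^7·0.60^1 + C(8,8)·0.40^8·0.60^0.
= 0.007864 + 0.000655 = 0.00852.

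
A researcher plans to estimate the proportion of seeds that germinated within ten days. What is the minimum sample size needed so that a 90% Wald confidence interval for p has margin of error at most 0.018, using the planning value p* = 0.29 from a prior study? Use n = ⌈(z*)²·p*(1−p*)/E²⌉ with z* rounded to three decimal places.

The 90% critical value is z* = 1.645.
p*(1−p*) = 0.29·0.71 = 0.2059.
Required n before rounding: 2.706025 × 0.2059 / 0.018² = 1719.662.
Rounding up, n = 1720.

n = 1720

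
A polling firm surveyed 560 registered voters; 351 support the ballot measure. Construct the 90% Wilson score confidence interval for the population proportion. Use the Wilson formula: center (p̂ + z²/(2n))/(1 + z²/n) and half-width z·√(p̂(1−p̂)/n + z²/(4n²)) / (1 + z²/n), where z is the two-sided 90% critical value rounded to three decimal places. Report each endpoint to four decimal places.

(0.5926, 0.6597)

Here p̂ = 351/560 = 0.62679 and z = 1.645 (z² = 2.706025).
1 + z²/n = 1.004832.
Adjusted center: (0.62679 + z²/(2n))/1.004832 = 0.62618.
Radicand: p̂(1−p̂)/n + z²/(4n²) = 0.000417724 + 0.000002157 = 0.000419881.
Half-width = 1.645·√0.000419881/1.004832 = 0.03355.
So the interval runs from 0.5926 to 0.6597.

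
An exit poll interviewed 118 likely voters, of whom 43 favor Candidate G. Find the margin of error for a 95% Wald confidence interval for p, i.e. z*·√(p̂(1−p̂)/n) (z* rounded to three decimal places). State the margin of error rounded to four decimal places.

ME = 0.0868

Sample proportion p̂ = 43/118 = 0.36441.
Standard error of p̂: √(0.231614/118) = √0.001962835 = 0.044304.
z* = 1.960 at the 95% level.
So ME = 0.0868.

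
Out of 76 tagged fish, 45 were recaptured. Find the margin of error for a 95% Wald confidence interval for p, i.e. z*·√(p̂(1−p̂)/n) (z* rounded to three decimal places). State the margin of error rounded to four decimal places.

The sample proportion is 45/76 = 0.59211.
Standard error of p̂: √(0.241517/76) = √0.003177850 = 0.056372.
z* = 1.960 at the 95% level.
Margin of error = z*·SE = 1.960 × 0.056372 = 0.1105.

ME = 0.1105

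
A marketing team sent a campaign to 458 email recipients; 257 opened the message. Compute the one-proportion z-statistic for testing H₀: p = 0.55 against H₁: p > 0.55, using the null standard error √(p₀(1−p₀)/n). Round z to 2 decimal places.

z = 0.48

p̂ = 257/458 = 0.56114.
Null standard error: √(0.55·0.45/458) = √0.000540393 = 0.023246.
z = (0.56114 − 0.55)/0.023246 = 0.01114/0.023246 = 0.48.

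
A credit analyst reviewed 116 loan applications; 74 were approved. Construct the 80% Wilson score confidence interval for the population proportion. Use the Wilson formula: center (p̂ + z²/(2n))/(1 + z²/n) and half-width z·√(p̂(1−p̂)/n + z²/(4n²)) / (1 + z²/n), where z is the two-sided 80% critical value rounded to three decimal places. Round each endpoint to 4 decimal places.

(0.5792, 0.6928)

Here p̂ = 74/116 = 0.63793 and z = 1.282 (z² = 1.643524).
Denominator 1 + z²/n = 1 + 1.643524/116 = 1.014168.
Adjusted center: (0.63793 + z²/(2n))/1.014168 = 0.63600.
Radicand: p̂(1−p̂)/n + z²/(4n²) = 0.001991164 + 0.000030535 = 0.002021699.
Half-width = 1.282·√0.002021699/1.014168 = 0.05684.
So the interval runs from 0.5792 to 0.6928.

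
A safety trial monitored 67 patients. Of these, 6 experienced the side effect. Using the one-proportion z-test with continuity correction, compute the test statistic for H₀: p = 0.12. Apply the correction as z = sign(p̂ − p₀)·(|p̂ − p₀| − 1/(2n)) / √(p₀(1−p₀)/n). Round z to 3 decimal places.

The sample proportion is 6/67 = 0.08955. p̂ − p₀ = -0.030448.
Continuity correction 1/(2n) = 1/134 = 0.007463.
Corrected numerator: |-0.030448| − 0.007463 = 0.022985.
SE₀ = √(0.12·0.88/67) = 0.039700.
z = (−)0.022985/0.039700 = -0.579.

z = -0.579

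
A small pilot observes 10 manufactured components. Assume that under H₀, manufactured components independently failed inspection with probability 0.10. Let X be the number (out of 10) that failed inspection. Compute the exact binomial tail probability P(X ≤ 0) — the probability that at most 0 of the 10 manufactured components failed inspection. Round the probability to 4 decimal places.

X is binomial with n = 10 and p = 0.10.
P(X ≤ 0) = C(10,0)·0.10^0·0.90^10.
= 0.348678 = 0.3487.

P = 0.3487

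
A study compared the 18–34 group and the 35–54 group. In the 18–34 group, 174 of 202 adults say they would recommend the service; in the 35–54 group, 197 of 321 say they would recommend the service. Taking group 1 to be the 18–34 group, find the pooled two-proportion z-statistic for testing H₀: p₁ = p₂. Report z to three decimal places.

z = 6.074

p̂₁ = 174/202 = 0.86139, p̂₂ = 197/321 = 0.61371.
Pooled p̂ = (174+197)/(202+321) = 371/523 = 0.70937.
SE = √[p̂(1−p̂)(1/n₁+1/n₂)] = √[0.70937·0.29063·(1/202+1/321)] ≈ 0.040778.
z = 0.24768/0.040778 = 6.074.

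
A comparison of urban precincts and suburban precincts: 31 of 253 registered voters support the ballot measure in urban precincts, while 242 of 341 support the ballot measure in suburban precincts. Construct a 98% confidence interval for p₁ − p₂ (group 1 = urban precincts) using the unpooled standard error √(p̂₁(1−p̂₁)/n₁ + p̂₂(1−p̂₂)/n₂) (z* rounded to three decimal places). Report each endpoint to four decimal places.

p̂₁ = 31/253 = 0.12253, p̂₂ = 242/341 = 0.70968; p̂₁ − p̂₂ = -0.58715.
SE = √(0.000424965 + 0.000604209) = √0.001029174 = 0.032081.
The 98% critical value is z* = 2.326. Margin of error = 0.07462.
Interval: -0.58715 ± 0.07462 → (-0.6618, -0.5125).

(-0.6618, -0.5125)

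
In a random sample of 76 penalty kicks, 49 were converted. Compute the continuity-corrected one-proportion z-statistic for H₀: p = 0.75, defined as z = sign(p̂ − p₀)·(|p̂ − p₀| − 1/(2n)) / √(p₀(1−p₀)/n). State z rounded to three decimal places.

z = -1.987

The sample proportion is 49/76 = 0.64474. p̂ − p₀ = -0.105263.
1/(2n) = 0.006579.
Corrected numerator: |-0.105263| − 0.006579 = 0.098684.
SE₀ = √(0.75·0.25/76) = 0.049670.
z = −0.098684/0.049670 = -1.987.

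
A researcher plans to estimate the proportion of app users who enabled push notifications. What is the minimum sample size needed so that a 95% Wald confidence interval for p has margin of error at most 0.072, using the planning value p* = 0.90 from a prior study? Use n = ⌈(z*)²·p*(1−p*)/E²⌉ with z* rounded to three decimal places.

For 95% confidence, z* = 1.960.
p*(1−p*) = 0.90·0.10 = 0.0900.
(z*)²·p*(1−p*)/E² = 3.841600·0.0900/0.005184 = 66.694.
⌈66.694⌉ = 67.

n = 67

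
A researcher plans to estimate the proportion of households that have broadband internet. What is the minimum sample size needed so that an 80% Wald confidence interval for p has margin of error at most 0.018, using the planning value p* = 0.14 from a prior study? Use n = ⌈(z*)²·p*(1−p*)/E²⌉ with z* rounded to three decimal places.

n = 611

z* = 1.282 at the 80% level.
p*(1−p*) = 0.1204.
(z*)²·p*(1−p*)/E² = 1.643524·0.1204/0.000324 = 610.742.
⌈610.742⌉ = 611.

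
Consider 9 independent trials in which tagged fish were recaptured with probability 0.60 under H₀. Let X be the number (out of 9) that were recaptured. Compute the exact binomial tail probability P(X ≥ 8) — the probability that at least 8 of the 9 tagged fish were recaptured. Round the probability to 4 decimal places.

X is binomial with n = 9 and p = 0.60.
P(X ≥ 8) = C(9,8)·0.60^8·0.40^1 + C(9,9)·0.60^9·0.40^0.
= 0.060466 + 0.010078 = 0.0705.

P = 0.0705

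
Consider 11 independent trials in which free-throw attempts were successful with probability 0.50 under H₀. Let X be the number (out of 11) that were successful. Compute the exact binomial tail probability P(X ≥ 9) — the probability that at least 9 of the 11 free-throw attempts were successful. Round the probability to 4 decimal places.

X is binomial with n = 11 and p = 0.50.
P(X ≥ 9) = C(11,9)·0.50^9·0.50^2 + C(11,10)·0.50^10·0.50^1 + C(11,11)·0.50^11·0.50^0.
= 0.026855 + 0.005371 + 0.000488 = 0.0327.

P = 0.0327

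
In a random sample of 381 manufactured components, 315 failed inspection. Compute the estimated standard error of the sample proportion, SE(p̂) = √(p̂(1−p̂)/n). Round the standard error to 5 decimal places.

With x = 315 successes in n = 381, p̂ = 0.82677.
p̂(1−p̂) = 0.82677·0.17323 = 0.143221.
SE = √(0.143221/381) = √0.000375908 = 0.01939.

SE = 0.01939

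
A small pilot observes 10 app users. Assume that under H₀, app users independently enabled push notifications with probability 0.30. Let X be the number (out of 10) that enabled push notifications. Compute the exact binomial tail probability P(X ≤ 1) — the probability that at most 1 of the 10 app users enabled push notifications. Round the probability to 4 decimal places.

X is binomial with n = 10 and p = 0.30.
P(X ≤ 1) = C(10,0)·0.30^0·0.70^10 + C(10,1)·0.30^1·0.70^9.
= 0.028248 + 0.121061 = 0.1493.

P = 0.1493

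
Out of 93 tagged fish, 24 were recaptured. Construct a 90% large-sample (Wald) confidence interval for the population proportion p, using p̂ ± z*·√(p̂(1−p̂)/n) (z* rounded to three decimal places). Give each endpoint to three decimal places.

Sample proportion p̂ = 24/93 = 0.25806.
SE = √(p̂(1−p̂)/n) = √(0.191467/93) = 0.045374.
z* = 1.645 at the 90% level.
Margin of error: 1.645 × 0.045374 = 0.07464.
Interval: 0.25806 ± 0.07464 → (0.183, 0.333).

(0.183, 0.333)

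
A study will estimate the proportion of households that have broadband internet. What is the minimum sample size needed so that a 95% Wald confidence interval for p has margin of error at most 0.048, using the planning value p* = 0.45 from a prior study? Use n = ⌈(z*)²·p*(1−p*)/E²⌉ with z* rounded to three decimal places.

n = 413

For 95% confidence, z* = 1.960.
p*(1−p*) = 0.2475.
Required n before rounding: 3.841600 × 0.2475 / 0.048² = 412.672.
⌈412.672⌉ = 413.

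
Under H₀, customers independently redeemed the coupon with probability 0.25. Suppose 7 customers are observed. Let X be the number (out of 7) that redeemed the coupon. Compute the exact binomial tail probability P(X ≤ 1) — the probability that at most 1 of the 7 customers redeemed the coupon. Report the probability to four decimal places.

P = 0.4449

X ~ Binomial(n=7, p=0.25).
P(X ≤ 1) = C(7,0)·0.25^0·0.75^7 + C(7,1)·0.25^1·0.75^6.
= 0.133484 + 0.311462 = 0.4449.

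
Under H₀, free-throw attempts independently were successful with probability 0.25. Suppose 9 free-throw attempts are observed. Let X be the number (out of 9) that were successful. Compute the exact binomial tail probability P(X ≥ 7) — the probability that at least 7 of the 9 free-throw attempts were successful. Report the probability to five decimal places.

P = 0.00134

X ~ Binomial(n=9, p=0.25).
P(X ≥ 7) = C(9,7)·0.25^7·0.75^2 + C(9,8)·0.25^8·0.75^1 + C(9,9)·0.25^9·0.75^0.
= 0.001236 + 0.000103 + 0.000004 = 0.00134.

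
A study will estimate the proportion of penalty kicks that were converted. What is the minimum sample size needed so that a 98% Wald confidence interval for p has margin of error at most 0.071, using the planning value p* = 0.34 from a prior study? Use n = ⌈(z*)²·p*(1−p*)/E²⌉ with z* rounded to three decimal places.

n = 241

The 98% critical value is z* = 2.326.
p*(1−p*) = 0.2244.
Required n before rounding: 5.410276 × 0.2244 / 0.071² = 240.838.
⌈240.838⌉ = 241.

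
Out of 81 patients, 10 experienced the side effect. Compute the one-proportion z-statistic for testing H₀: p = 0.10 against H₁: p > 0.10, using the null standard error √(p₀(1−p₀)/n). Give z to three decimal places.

With x = 10 successes in n = 81, p̂ = 0.12346.
Null standard error: √(0.10·0.90/81) = √0.001111111 = 0.033333.
z = (0.12346 − 0.10)/0.033333 = 0.02346/0.033333 = 0.704.

z = 0.704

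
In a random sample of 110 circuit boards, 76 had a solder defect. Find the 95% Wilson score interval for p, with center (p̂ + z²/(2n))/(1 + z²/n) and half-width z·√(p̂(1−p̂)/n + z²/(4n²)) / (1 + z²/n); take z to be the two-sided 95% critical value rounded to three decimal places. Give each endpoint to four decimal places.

p̂ = 76/110 = 0.69091; z = 1.960, so z² = 3.841600.
Denominator 1 + z²/n = 1 + 3.841600/110 = 1.034924.
Center = (0.69091 + 0.017462)/1.034924 = 0.68447.
Radicand: p̂(1−p̂)/n + z²/(4n²) = 0.001941397 + 0.000079372 = 0.002020769.
Half-width = z·√(radicand)/denom = 1.960·0.044953/1.034924 = 0.08513.
So the interval runs from 0.5993 to 0.7696.

(0.5993, 0.7696)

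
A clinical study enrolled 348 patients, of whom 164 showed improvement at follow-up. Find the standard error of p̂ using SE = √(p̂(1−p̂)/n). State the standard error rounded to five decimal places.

With x = 164 successes in n = 348, p̂ = 0.47126.
p̂(1−p̂) = 0.249174.
Dividing by n and taking the root: √0.000716017 = 0.02676.

SE = 0.02676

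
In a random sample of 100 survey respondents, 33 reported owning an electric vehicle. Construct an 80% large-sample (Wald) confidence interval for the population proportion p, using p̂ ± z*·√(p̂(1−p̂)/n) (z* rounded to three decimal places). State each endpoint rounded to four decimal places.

p̂ = 33/100 = 0.33000.
SE = √(p̂(1−p̂)/n) = √(0.221100/100) = 0.047021.
For 80% confidence, z* = 1.282.
Margin = 1.282·0.047021 = 0.06028.
Interval: 0.33000 ± 0.06028 → (0.2697, 0.3903).

(0.2697, 0.3903)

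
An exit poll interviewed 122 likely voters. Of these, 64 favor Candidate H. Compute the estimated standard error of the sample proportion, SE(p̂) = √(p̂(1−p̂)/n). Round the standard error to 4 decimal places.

SE = 0.0452

The sample proportion is 64/122 = 0.52459.
p̂(1−p̂) = 0.249395.
SE = √(0.249395/122) = 0.0452.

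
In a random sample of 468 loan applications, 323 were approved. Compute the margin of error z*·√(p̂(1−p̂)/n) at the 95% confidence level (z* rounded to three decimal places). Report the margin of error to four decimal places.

ME = 0.0419

p̂ = 323/468 = 0.69017.
SE(p̂) = √(0.69017·0.30983/468) = 0.021376.
z* = 1.960 at the 95% level.
Margin of error = z*·SE = 1.960 × 0.021376 = 0.0419.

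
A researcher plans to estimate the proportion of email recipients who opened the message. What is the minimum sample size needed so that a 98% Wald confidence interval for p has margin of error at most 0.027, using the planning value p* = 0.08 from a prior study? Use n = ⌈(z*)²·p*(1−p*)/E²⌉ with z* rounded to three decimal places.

n = 547

z* = 2.326 at the 98% level.
p*(1−p*) = 0.0736.
(z*)²·p*(1−p*)/E² = 5.410276·0.0736/0.000729 = 546.223.
⌈546.223⌉ = 547.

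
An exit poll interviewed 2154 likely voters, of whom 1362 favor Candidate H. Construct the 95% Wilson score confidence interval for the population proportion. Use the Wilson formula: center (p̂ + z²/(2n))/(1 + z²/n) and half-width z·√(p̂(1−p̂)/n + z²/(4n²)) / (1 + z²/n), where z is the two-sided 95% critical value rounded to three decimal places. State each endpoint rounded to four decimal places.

(0.6117, 0.6524)

p̂ = 1362/2154 = 0.63231; z = 1.960, so z² = 3.841600.
1 + z²/n = 1.001783.
Center = (0.63231 + 0.000892)/1.001783 = 0.63208.
Radicand: p̂(1−p̂)/n + z²/(4n²) = 0.000107936 + 0.000000207 = 0.000108143.
Half-width = z·√(radicand)/denom = 1.960·0.010399/1.001783 = 0.02035.
CI: 0.63208 ± 0.02035 = (0.6117, 0.6524).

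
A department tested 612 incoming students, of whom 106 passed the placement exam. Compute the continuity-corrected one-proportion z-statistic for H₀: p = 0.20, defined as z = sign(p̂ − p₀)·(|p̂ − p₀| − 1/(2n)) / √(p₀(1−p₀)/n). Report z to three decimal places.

With x = 106 successes in n = 612, p̂ = 0.17320. p̂ − p₀ = -0.026797.
Continuity correction 1/(2n) = 1/1224 = 0.000817.
Corrected numerator: |-0.026797| − 0.000817 = 0.025980.
SE₀ = √(0.20·0.80/612) = 0.016169.
z = −0.025980/0.016169 = -1.607.

z = -1.607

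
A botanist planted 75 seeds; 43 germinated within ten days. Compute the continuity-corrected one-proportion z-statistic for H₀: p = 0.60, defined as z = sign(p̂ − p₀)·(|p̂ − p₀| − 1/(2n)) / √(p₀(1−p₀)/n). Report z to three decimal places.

z = -0.354

p̂ = 43/75 = 0.57333. p̂ − p₀ = -0.026667.
1/(2n) = 0.006667.
Corrected numerator: |-0.026667| − 0.006667 = 0.020000.
SE₀ = √(0.60·0.40/75) = 0.056569.
z = (−)0.020000/0.056569 = -0.354.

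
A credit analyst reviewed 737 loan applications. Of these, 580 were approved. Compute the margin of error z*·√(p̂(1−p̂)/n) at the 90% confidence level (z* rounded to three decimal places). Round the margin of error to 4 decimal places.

p̂ = 580/737 = 0.78697.
SE = √(p̂(1−p̂)/n) = √(0.167646/737) = 0.015082.
The 90% critical value is z* = 1.645.
ME = 1.645·0.015082 = 0.0248.

ME = 0.0248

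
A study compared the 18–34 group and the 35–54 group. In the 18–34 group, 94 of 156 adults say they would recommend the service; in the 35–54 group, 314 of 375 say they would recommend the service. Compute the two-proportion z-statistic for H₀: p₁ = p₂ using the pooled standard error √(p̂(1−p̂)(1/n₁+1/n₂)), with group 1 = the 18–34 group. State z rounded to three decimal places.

z = -5.841

Sample proportions: p̂₁ = 94/156 = 0.60256 and p̂₂ = 314/375 = 0.83733.
Pooled p̂ = (94+314)/(156+375) = 408/531 = 0.76836.
SE = √[p̂(1−p̂)(1/n₁+1/n₂)] = √[0.76836·0.23164·(1/156+1/375)] ≈ 0.040194.
z = (p̂₁ − p̂₂)/SE = (0.60256 − 0.83733)/0.040194 = -0.23477/0.040194 = -5.841.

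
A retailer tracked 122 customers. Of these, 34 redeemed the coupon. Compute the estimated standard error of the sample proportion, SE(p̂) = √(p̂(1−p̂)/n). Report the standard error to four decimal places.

SE = 0.0406

The sample proportion is 34/122 = 0.27869.
p̂(1−p̂) = 0.27869·0.72131 = 0.201022.
Dividing by n and taking the root: √0.001647721 = 0.0406.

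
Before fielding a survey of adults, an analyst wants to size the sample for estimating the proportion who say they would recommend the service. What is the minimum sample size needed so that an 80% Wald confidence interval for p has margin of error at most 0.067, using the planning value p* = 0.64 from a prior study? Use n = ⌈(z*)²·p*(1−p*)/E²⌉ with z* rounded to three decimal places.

n = 85

The 80% critical value is z* = 1.282.
p*(1−p*) = 0.2304.
(z*)²·p*(1−p*)/E² = 1.643524·0.2304/0.004489 = 84.355.
Rounding up, n = 85.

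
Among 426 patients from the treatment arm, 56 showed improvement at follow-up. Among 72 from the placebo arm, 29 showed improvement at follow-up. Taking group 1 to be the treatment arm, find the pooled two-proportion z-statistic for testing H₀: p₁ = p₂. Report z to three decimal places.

Sample proportions: p̂₁ = 56/426 = 0.13146 and p̂₂ = 29/72 = 0.40278.
Pooled p̂ = (56+29)/(426+72) = 85/498 = 0.17068.
SE = √[p̂(1−p̂)(1/n₁+1/n₂)] = √[0.17068·0.82932·(1/426+1/72)] ≈ 0.047940.
z = -0.27132/0.047940 = -5.660.

z = -5.660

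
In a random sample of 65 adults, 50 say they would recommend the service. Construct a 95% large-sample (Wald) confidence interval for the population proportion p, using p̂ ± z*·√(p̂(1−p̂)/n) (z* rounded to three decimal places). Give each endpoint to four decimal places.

Sample proportion p̂ = 50/65 = 0.76923.
Standard error of p̂: √(0.177515/65) = √0.002730997 = 0.052259.
z* = 1.960 at the 95% level.
Margin = 1.960·0.052259 = 0.10243.
Interval: 0.76923 ± 0.10243 → (0.6668, 0.8717).

(0.6668, 0.8717)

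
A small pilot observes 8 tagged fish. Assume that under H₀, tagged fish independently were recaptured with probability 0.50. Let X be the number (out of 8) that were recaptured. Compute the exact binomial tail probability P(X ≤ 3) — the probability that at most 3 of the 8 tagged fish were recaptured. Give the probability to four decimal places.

P = 0.3633

X ~ Binomial(n=8, p=0.50).
P(X ≤ 3) = C(8,0)·0.50^0·0.50^8 + C(8,1)·0.50^1·0.50^7 + C(8,2)·0.50^2·0.50^6 + C(8,3)·0.50^3·0.50^5.
= 0.003906 + 0.031250 + 0.109375 + 0.218750 = 0.3633.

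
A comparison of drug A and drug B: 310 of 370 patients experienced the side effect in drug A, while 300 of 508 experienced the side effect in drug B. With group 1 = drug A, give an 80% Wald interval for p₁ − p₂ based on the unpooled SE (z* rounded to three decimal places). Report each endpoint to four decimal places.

(0.2101, 0.2845)

p̂₁ = 0.83784, p̂₂ = 0.59055, so the observed difference is 0.24729.
SE = √(0.000367204 + 0.000475985) = √0.000843189 = 0.029038.
z* = 1.282 at the 80% level. Margin of error = 0.03723.
CI: 0.24729 ± 0.03723 = (0.2101, 0.2845).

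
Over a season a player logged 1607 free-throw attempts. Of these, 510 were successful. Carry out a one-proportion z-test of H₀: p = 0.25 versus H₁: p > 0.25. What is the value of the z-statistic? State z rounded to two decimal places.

z = 6.24

p̂ = 510/1607 = 0.31736.
Null standard error: √(0.25·0.75/1607) = √0.000116677 = 0.010802.
z = (0.31736 − 0.25)/0.010802 = 0.06736/0.010802 = 6.24.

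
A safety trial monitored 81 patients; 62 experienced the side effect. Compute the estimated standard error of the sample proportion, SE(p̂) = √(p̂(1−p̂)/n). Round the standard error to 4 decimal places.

SE = 0.0471

Sample proportion p̂ = 62/81 = 0.76543.
p̂(1−p̂) = 0.179547.
SE = √(0.179547/81) = √0.002216630 = 0.0471.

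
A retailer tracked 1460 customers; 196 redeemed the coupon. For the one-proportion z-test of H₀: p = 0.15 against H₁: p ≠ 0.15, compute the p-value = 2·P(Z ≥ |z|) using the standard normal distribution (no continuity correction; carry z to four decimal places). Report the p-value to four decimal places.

p-value = 0.0918

With x = 196 successes in n = 1460, p̂ = 0.13425.
SE₀ = √(0.15·0.85/1460) = 0.009345.
z = (p̂ − p₀)/SE = (196/1460 − 0.15)/0.009345 ≈ -1.6858.
p-value = 2·P(Z ≥ |z|) with z = -1.6858 → 0.0918.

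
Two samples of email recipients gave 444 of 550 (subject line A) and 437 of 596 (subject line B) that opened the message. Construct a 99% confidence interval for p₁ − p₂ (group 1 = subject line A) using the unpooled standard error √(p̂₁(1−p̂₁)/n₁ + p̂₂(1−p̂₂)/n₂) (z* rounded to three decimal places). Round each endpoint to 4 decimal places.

(0.0104, 0.1377)

p̂₁ = 0.80727, p̂₂ = 0.73322, so the observed difference is 0.07405.
Unpooled SE = √(p̂₁(1−p̂₁)/n₁ + p̂₂(1−p̂₂)/n₂) = √(0.000282879 + 0.000328201) = 0.024720.
z* = 2.576 at the 99% level. Margin = 2.576·0.024720 = 0.06368.
So the interval runs from 0.0104 to 0.1377.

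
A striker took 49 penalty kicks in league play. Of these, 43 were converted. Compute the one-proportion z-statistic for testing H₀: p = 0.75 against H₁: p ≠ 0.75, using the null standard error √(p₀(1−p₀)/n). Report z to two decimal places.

With x = 43 successes in n = 49, p̂ = 0.87755.
Null standard error: √(0.75·0.25/49) = √0.003826531 = 0.061859.
Test statistic: z = 0.12755/0.061859 = 2.06.

z = 2.06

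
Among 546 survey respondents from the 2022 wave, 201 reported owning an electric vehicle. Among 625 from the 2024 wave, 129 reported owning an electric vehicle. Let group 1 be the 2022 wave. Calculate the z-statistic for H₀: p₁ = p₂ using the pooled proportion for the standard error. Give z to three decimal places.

p̂₁ = 201/546 = 0.36813, p̂₂ = 129/625 = 0.20640.
Pooled p̂ = (201+129)/(546+625) = 330/1171 = 0.28181.
Pooled SE = √[0.2023933·0.00343150] ≈ 0.026354.
z = (p̂₁ − p̂₂)/SE = (0.36813 − 0.20640)/0.026354 = 0.16173/0.026354 = 6.137.

z = 6.137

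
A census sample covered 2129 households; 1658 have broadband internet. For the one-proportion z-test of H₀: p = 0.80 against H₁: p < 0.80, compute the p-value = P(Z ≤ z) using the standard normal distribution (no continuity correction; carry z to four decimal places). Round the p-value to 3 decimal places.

p-value = 0.007

Sample proportion p̂ = 1658/2129 = 0.77877.
Null standard error: √(0.80·0.20/2129) = √0.000075153 = 0.008669.
z = (p̂ − p₀)/SE = (1658/2129 − 0.80)/0.008669 ≈ -2.4490.
From the standard normal, P(Z ≤ z) = 0.007.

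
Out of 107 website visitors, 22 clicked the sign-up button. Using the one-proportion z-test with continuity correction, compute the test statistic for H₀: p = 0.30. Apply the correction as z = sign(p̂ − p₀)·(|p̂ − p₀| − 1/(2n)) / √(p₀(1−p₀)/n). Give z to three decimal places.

z = -2.025

Sample proportion p̂ = 22/107 = 0.20561. p̂ − p₀ = -0.094393.
1/(2n) = 0.004673.
Corrected numerator: |-0.094393| − 0.004673 = 0.089720.
Null standard error: √(0.30·0.70/107) = √0.001962617 = 0.044301.
z = −0.089720/0.044301 = -2.025.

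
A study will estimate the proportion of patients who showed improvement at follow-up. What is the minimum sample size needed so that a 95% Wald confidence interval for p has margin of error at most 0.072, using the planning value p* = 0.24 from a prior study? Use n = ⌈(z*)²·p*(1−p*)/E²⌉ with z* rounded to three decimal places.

n = 136

The 95% critical value is z* = 1.960.
p*(1−p*) = 0.24·0.76 = 0.1824.
(z*)²·p*(1−p*)/E² = 3.841600·0.1824/0.005184 = 135.167.
Rounding up, n = 136.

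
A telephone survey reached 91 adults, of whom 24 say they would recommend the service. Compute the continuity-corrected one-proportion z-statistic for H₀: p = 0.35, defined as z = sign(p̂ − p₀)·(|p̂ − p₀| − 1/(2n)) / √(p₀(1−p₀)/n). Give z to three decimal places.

z = -1.615

p̂ = 24/91 = 0.26374. p̂ − p₀ = -0.086264.
1/(2n) = 0.005495.
Corrected numerator: |-0.086264| − 0.005495 = 0.080769.
Null standard error: √(0.35·0.65/91) = √0.002500000 = 0.050000.
z = −0.080769/0.050000 = -1.615.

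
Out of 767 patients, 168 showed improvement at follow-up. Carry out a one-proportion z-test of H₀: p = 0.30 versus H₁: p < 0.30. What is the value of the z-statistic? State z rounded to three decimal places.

z = -4.893

The sample proportion is 168/767 = 0.21904.
Under H₀, SE = √(p₀(1−p₀)/n) = √(0.30·0.70/767) = √0.000273794 = 0.016547.
z = (p̂ − p₀)/SE = (0.21904 − 0.30)/0.016547 = -4.893.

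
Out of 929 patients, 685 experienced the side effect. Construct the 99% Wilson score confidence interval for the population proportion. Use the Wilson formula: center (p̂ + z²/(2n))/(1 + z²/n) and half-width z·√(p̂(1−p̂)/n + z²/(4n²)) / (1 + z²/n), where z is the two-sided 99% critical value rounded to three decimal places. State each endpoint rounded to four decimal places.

(0.6986, 0.7728)

p̂ = 685/929 = 0.73735; z = 2.576, so z² = 6.635776.
1 + z²/n = 1.007143.
Center = (0.73735 + 0.003571)/1.007143 = 0.73567.
Radicand: p̂(1−p̂)/n + z²/(4n²) = 0.000208465 + 0.000001922 = 0.000210387.
Half-width = 2.576·√0.000210387/1.007143 = 0.03710.
So the interval runs from 0.6986 to 0.7728.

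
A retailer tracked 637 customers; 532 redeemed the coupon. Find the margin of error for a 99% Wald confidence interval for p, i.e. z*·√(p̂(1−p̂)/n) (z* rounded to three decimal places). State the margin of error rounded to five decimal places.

ME = 0.03787

The sample proportion is 532/637 = 0.83516.
SE(p̂) = √(0.83516·0.16484/637) = 0.014701.
For 99% confidence, z* = 2.576.
Margin of error = z*·SE = 2.576 × 0.014701 = 0.03787.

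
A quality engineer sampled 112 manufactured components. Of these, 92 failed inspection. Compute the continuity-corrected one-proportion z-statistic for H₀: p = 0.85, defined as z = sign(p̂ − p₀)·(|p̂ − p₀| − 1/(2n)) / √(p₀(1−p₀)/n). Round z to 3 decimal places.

The sample proportion is 92/112 = 0.82143. p̂ − p₀ = -0.028571.
1/(2n) = 0.004464.
Corrected numerator: |-0.028571| − 0.004464 = 0.024107.
SE₀ = √(0.85·0.15/112) = 0.033740.
z = −0.024107/0.033740 = -0.714.

z = -0.714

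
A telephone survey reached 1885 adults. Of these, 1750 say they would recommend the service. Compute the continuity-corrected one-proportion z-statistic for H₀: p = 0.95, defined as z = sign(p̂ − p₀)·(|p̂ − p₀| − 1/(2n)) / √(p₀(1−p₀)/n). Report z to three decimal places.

z = -4.254

With x = 1750 successes in n = 1885, p̂ = 0.92838. p̂ − p₀ = -0.021618.
1/(2n) = 0.000265.
Corrected numerator: |-0.021618| − 0.000265 = 0.021353.
Under H₀, SE = √(p₀(1−p₀)/n) = √(0.95·0.05/1885) = √0.000025199 = 0.005020.
z = (−)0.021353/0.005020 = -4.254.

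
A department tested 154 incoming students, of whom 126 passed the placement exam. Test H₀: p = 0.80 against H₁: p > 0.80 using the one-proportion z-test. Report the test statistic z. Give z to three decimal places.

z = 0.564

With x = 126 successes in n = 154, p̂ = 0.81818.
Null standard error: √(0.80·0.20/154) = √0.001038961 = 0.032233.
Test statistic: z = 0.01818/0.032233 = 0.564.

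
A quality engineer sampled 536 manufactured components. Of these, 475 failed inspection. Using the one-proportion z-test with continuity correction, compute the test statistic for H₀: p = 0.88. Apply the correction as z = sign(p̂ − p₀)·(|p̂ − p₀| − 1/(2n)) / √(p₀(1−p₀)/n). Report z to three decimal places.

z = 0.375

With x = 475 successes in n = 536, p̂ = 0.88619. p̂ − p₀ = 0.006194.
Continuity correction 1/(2n) = 1/1072 = 0.000933.
Corrected numerator: |0.006194| − 0.000933 = 0.005261.
Null standard error: √(0.88·0.12/536) = √0.000197015 = 0.014036.
z = +0.005261/0.014036 = 0.375.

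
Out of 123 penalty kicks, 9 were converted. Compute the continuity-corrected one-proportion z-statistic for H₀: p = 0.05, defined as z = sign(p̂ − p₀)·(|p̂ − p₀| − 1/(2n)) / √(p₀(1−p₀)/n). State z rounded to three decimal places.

z = 0.972

The sample proportion is 9/123 = 0.07317. p̂ − p₀ = 0.023171.
1/(2n) = 0.004065.
Corrected numerator: |0.023171| − 0.004065 = 0.019106.
Null standard error: √(0.05·0.95/123) = √0.000386179 = 0.019651.
z = +0.019106/0.019651 = 0.972.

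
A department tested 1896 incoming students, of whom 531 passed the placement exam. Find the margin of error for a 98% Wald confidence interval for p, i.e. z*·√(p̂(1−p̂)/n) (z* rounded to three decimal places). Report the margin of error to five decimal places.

With x = 531 successes in n = 1896, p̂ = 0.28006.
SE = √(p̂(1−p̂)/n) = √(0.201628/1896) = 0.010312.
z* = 2.326 at the 98% level.
ME = 2.326·0.010312 = 0.02399.

ME = 0.02399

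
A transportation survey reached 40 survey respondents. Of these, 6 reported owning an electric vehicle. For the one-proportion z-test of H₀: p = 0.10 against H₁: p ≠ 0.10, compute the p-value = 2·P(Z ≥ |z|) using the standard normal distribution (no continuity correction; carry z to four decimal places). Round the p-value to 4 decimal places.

p-value = 0.2918

The sample proportion is 6/40 = 0.15000.
SE₀ = √(0.10·0.90/40) = 0.047434.
Test statistic (full precision, shown to 4 dp): z = (6/40 − 0.10)/SE₀ ≈ 1.0541.
From the standard normal, 2·P(Z ≥ |z|) = 0.2918.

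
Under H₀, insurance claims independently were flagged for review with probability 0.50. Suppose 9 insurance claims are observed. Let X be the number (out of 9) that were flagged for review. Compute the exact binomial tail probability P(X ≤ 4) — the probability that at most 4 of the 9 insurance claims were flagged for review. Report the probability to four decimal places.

X ~ Binomial(n=9, p=0.50).
P(X ≤ 4) = Σ_{j=0}^{4} C(9,j)·0.50^j·0.50^{9−j}.
= 0.001953 + 0.017578 + 0.070312 + 0.164062 + 0.246094 = 0.5000.

P = 0.5000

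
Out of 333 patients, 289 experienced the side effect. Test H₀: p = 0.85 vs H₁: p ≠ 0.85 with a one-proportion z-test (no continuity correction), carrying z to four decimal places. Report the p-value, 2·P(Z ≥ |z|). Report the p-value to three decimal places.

With x = 289 successes in n = 333, p̂ = 0.86787.
SE₀ = √(0.85·0.15/333) = 0.019567.
z = (p̂ − p₀)/SE = (289/333 − 0.85)/0.019567 ≈ 0.9131.
p-value = 2·P(Z ≥ |z|) with z = 0.9131 → 0.361.

p-value = 0.361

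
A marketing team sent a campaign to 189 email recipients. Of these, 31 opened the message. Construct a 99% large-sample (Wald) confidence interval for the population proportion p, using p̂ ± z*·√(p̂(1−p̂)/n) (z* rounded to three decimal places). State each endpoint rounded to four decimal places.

(0.0946, 0.2334)

With x = 31 successes in n = 189, p̂ = 0.16402.
Standard error of p̂: √(0.137118/189) = √0.000725493 = 0.026935.
z* = 2.576 at the 99% level.
Margin = 2.576·0.026935 = 0.06938.
Interval: 0.16402 ± 0.06938 → (0.0946, 0.2334).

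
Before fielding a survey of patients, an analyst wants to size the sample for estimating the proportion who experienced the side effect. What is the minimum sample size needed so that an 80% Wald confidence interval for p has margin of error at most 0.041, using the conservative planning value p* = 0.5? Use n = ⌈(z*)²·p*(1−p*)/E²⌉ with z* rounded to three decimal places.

The 80% critical value is z* = 1.282.
p*(1−p*) = 0.50·0.50 = 0.2500.
Required n before rounding: 1.643524 × 0.2500 / 0.041² = 244.427.
⌈244.427⌉ = 245.

n = 245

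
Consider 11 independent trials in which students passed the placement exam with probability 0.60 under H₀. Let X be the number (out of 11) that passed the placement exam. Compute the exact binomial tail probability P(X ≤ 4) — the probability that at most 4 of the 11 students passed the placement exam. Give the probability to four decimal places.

X ~ Binomial(n=11, p=0.60).
P(X ≤ 4) = Σ_{j=0}^{4} C(11,j)·0.60^j·0.40^{11−j}.
= 0.000042 + 0.000692 + 0.005190 + 0.023357 + 0.070071 = 0.0994.

P = 0.0994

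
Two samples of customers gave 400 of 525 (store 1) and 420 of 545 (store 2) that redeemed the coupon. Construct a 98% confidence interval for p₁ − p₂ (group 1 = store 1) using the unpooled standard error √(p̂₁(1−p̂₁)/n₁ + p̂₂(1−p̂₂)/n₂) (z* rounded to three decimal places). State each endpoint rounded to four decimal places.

(-0.0689, 0.0515)

p̂₁ = 0.76190, p̂₂ = 0.77064, so the observed difference is -0.00874.
Unpooled SE = √(p̂₁(1−p̂₁)/n₁ + p̂₂(1−p̂₂)/n₂) = √(0.000345535 + 0.000324317) = 0.025882.
For 98% confidence, z* = 2.326. Margin of error = 0.06020.
So the interval runs from -0.0689 to 0.0515.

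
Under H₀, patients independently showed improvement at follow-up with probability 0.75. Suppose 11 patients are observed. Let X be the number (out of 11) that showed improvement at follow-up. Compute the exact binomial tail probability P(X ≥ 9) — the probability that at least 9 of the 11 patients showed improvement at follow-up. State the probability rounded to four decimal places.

P = 0.4552

X is binomial with n = 11 and p = 0.75.
P(X ≥ 9) = C(11,9)·0.75^9·0.25^2 + C(11,10)·0.75^10·0.25^1 + C(11,11)·0.75^11·0.25^0.
= 0.258104 + 0.154862 + 0.042235 = 0.4552.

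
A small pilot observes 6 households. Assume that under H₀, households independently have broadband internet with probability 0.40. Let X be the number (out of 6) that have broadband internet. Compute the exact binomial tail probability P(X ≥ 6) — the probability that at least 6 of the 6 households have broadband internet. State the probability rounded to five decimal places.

P = 0.00410

X is binomial with n = 6 and p = 0.40.
P(X ≥ 6) = C(6,6)·0.40^6·0.60^0.
= 0.004096 = 0.00410.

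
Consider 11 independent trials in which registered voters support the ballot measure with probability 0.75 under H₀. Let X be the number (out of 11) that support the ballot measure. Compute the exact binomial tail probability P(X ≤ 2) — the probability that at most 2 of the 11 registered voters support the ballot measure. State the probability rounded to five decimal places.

P = 0.00013

X is binomial with n = 11 and p = 0.75.
P(X ≤ 2) = C(11,0)·0.75^0·0.25^11 + C(11,1)·0.75^1·0.25^10 + C(11,2)·0.75^2·0.25^9.
= 0.000000 + 0.000008 + 0.000118 = 0.00013.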